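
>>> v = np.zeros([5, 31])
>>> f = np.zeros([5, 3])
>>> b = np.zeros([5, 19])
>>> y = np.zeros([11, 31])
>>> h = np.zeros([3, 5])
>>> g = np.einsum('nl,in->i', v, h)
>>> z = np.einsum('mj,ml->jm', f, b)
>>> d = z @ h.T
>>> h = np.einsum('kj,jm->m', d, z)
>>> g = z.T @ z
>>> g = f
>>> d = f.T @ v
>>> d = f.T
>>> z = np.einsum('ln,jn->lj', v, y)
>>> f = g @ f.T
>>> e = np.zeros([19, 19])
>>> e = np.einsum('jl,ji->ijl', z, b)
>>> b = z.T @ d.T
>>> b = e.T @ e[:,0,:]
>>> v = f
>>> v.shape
(5, 5)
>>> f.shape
(5, 5)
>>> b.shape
(11, 5, 11)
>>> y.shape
(11, 31)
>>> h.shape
(5,)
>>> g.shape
(5, 3)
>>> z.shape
(5, 11)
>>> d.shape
(3, 5)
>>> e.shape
(19, 5, 11)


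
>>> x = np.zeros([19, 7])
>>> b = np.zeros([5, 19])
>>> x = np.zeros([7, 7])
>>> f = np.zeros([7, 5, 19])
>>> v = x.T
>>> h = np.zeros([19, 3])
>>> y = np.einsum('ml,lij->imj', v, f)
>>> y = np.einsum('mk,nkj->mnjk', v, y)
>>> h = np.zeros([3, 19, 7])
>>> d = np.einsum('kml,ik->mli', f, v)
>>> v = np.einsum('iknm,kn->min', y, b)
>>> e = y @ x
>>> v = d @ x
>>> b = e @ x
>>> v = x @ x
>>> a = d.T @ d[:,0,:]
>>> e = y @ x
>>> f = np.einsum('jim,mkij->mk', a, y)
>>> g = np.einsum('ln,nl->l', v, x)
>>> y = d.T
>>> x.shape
(7, 7)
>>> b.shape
(7, 5, 19, 7)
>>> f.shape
(7, 5)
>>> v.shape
(7, 7)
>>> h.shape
(3, 19, 7)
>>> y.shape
(7, 19, 5)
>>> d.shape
(5, 19, 7)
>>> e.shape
(7, 5, 19, 7)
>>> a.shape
(7, 19, 7)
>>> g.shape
(7,)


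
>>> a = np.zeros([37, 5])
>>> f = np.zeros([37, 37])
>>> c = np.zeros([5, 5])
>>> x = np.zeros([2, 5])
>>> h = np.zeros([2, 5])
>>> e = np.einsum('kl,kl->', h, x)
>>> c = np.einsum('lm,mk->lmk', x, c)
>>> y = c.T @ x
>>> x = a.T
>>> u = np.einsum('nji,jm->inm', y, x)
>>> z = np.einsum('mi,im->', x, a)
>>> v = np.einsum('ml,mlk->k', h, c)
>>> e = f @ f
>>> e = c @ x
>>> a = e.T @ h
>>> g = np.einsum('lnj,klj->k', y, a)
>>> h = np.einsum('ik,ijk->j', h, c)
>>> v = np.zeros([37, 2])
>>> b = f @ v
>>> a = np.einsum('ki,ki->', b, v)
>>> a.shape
()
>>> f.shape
(37, 37)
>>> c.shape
(2, 5, 5)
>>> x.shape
(5, 37)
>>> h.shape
(5,)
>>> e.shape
(2, 5, 37)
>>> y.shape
(5, 5, 5)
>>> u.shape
(5, 5, 37)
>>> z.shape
()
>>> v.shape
(37, 2)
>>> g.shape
(37,)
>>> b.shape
(37, 2)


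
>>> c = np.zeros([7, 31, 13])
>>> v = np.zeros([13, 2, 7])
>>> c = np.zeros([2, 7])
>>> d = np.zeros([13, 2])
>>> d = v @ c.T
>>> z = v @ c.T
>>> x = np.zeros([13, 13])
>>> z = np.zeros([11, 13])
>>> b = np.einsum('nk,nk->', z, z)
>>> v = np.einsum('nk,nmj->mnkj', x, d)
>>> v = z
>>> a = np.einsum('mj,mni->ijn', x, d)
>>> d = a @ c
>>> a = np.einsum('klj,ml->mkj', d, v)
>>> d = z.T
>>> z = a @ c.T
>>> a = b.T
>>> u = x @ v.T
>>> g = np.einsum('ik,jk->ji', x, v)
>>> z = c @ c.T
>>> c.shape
(2, 7)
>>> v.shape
(11, 13)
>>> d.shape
(13, 11)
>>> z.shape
(2, 2)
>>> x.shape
(13, 13)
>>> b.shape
()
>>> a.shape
()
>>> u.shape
(13, 11)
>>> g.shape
(11, 13)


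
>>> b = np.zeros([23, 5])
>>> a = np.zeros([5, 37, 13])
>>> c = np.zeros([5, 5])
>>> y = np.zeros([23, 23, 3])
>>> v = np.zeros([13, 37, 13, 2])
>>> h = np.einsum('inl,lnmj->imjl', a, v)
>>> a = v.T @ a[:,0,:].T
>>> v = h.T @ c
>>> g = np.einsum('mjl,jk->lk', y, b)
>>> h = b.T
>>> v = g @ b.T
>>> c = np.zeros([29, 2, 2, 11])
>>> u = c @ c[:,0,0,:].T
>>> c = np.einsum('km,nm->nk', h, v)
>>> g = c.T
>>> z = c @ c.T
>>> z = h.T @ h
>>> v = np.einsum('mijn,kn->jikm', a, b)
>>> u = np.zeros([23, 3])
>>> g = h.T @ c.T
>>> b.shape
(23, 5)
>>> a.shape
(2, 13, 37, 5)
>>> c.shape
(3, 5)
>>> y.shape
(23, 23, 3)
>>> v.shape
(37, 13, 23, 2)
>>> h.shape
(5, 23)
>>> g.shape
(23, 3)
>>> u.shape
(23, 3)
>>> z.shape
(23, 23)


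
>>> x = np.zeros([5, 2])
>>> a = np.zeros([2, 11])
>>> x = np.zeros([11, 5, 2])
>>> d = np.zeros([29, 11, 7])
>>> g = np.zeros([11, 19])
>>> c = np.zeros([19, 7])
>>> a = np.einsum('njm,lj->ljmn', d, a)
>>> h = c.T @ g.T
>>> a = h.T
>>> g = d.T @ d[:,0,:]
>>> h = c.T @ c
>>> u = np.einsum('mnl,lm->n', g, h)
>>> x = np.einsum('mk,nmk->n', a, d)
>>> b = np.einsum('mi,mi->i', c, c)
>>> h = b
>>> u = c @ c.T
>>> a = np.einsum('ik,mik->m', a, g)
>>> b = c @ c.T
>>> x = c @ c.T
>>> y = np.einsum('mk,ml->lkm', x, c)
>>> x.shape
(19, 19)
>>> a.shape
(7,)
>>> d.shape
(29, 11, 7)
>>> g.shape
(7, 11, 7)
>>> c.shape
(19, 7)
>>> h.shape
(7,)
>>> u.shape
(19, 19)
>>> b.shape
(19, 19)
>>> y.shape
(7, 19, 19)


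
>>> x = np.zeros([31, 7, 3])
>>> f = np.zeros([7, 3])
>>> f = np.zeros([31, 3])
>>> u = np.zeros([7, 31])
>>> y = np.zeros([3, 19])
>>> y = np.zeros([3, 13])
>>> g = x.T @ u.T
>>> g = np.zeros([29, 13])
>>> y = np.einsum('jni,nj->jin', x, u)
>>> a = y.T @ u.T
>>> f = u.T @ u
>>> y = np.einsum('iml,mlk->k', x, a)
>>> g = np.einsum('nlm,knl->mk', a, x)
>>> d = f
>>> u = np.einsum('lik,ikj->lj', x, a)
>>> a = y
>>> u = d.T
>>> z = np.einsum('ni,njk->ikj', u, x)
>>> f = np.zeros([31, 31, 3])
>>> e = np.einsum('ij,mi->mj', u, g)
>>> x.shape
(31, 7, 3)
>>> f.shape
(31, 31, 3)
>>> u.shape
(31, 31)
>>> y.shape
(7,)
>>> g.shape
(7, 31)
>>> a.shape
(7,)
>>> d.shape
(31, 31)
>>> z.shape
(31, 3, 7)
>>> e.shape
(7, 31)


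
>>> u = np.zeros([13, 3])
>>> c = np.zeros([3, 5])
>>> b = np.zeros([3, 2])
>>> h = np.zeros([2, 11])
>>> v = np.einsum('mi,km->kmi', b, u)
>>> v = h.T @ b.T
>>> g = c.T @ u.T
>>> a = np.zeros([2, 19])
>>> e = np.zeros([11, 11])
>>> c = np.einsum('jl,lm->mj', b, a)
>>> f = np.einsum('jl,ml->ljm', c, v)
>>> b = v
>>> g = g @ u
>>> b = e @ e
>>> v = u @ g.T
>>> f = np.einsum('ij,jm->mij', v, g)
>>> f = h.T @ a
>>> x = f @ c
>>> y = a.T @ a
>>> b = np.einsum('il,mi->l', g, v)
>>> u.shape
(13, 3)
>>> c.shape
(19, 3)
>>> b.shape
(3,)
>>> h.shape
(2, 11)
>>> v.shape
(13, 5)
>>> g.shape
(5, 3)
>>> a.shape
(2, 19)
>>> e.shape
(11, 11)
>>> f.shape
(11, 19)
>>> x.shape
(11, 3)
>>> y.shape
(19, 19)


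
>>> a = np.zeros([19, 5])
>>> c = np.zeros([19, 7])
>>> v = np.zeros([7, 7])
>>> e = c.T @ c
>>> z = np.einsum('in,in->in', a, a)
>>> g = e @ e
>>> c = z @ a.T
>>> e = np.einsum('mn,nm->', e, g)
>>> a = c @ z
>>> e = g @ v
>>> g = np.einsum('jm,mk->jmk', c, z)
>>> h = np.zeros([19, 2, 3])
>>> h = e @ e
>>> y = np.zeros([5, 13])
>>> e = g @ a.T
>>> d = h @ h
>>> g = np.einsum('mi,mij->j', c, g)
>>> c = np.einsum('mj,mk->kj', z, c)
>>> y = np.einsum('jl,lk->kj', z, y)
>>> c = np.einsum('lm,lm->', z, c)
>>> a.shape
(19, 5)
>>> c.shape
()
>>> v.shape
(7, 7)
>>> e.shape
(19, 19, 19)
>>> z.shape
(19, 5)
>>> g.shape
(5,)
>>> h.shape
(7, 7)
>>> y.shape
(13, 19)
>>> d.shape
(7, 7)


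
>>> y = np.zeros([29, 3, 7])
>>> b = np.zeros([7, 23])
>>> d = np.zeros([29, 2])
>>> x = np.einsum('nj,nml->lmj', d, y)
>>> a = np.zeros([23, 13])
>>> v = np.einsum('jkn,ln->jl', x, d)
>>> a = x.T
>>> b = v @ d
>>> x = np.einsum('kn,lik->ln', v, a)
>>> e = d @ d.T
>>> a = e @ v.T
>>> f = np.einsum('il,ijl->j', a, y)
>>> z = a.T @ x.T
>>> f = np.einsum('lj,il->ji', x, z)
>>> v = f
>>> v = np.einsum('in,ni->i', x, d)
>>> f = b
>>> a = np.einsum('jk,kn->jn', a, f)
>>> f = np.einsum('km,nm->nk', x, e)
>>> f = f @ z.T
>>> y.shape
(29, 3, 7)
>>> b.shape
(7, 2)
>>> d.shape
(29, 2)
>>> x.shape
(2, 29)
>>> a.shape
(29, 2)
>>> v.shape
(2,)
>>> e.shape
(29, 29)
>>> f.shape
(29, 7)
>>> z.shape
(7, 2)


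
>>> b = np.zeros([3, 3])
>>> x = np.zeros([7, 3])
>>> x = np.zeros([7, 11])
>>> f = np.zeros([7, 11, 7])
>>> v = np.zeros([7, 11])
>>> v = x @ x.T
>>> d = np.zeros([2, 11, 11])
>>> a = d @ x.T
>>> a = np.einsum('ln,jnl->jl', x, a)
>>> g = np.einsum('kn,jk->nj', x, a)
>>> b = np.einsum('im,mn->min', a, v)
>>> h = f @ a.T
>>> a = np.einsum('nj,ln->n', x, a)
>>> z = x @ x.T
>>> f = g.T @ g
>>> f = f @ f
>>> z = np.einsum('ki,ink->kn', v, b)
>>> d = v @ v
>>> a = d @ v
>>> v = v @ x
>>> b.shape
(7, 2, 7)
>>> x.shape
(7, 11)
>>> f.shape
(2, 2)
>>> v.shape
(7, 11)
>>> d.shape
(7, 7)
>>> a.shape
(7, 7)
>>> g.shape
(11, 2)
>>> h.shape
(7, 11, 2)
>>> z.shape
(7, 2)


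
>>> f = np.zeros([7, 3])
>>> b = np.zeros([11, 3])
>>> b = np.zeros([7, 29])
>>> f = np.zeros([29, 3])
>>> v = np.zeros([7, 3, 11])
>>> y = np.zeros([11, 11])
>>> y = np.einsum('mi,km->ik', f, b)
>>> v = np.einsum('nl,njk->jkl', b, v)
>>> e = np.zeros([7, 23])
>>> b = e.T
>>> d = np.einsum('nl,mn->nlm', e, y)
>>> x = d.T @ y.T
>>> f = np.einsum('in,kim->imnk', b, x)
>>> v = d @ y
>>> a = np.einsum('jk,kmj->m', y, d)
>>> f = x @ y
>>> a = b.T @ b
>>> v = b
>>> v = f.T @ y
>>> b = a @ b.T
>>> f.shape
(3, 23, 7)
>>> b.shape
(7, 23)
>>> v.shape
(7, 23, 7)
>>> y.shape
(3, 7)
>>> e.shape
(7, 23)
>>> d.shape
(7, 23, 3)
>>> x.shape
(3, 23, 3)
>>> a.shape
(7, 7)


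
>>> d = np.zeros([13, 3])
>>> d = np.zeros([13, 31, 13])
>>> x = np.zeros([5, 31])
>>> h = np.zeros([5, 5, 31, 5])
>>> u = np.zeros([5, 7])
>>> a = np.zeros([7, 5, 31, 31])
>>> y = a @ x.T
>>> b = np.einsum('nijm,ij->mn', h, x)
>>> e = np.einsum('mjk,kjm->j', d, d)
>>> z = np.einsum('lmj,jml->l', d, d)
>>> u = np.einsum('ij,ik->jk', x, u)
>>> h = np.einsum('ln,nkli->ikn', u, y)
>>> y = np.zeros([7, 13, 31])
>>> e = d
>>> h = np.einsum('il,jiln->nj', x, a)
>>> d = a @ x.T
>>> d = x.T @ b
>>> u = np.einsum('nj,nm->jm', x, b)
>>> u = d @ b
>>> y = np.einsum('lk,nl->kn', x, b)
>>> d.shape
(31, 5)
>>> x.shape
(5, 31)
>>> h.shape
(31, 7)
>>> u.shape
(31, 5)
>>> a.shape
(7, 5, 31, 31)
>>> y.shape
(31, 5)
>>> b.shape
(5, 5)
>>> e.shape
(13, 31, 13)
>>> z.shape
(13,)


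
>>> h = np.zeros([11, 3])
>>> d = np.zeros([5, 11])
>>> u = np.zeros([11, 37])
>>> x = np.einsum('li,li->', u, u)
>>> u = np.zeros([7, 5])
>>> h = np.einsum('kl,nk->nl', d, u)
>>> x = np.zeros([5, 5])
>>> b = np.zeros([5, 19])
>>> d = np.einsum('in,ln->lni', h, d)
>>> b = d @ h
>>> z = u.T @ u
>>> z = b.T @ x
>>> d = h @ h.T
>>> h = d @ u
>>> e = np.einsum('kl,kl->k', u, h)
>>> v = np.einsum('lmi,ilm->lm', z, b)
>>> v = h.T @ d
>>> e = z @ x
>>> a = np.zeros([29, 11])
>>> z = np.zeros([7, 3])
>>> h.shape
(7, 5)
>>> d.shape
(7, 7)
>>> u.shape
(7, 5)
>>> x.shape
(5, 5)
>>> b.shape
(5, 11, 11)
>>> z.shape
(7, 3)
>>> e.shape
(11, 11, 5)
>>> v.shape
(5, 7)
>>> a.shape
(29, 11)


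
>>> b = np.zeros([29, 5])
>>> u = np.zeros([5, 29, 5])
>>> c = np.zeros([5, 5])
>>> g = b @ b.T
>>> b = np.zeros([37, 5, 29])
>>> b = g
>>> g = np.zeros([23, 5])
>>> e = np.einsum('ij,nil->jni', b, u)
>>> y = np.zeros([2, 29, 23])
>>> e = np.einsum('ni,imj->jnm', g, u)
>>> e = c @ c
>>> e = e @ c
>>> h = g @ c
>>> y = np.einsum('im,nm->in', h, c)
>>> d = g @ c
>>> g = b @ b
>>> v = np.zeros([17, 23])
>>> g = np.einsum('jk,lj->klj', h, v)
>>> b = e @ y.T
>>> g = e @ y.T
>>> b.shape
(5, 23)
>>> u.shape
(5, 29, 5)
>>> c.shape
(5, 5)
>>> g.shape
(5, 23)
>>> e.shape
(5, 5)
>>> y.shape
(23, 5)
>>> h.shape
(23, 5)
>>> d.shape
(23, 5)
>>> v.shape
(17, 23)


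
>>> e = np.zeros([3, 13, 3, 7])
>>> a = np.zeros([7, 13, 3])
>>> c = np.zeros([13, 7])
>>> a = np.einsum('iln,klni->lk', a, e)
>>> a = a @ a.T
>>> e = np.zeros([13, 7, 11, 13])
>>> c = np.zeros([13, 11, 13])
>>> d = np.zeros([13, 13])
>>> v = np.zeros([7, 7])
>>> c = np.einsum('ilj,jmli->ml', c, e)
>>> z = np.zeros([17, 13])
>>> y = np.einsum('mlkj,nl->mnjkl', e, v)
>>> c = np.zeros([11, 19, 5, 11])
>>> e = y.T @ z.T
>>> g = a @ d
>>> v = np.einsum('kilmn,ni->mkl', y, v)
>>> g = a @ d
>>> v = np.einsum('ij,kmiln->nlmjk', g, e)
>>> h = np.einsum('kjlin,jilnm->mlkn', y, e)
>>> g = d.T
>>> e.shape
(7, 11, 13, 7, 17)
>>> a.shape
(13, 13)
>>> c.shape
(11, 19, 5, 11)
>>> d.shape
(13, 13)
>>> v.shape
(17, 7, 11, 13, 7)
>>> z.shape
(17, 13)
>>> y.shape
(13, 7, 13, 11, 7)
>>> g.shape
(13, 13)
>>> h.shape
(17, 13, 13, 7)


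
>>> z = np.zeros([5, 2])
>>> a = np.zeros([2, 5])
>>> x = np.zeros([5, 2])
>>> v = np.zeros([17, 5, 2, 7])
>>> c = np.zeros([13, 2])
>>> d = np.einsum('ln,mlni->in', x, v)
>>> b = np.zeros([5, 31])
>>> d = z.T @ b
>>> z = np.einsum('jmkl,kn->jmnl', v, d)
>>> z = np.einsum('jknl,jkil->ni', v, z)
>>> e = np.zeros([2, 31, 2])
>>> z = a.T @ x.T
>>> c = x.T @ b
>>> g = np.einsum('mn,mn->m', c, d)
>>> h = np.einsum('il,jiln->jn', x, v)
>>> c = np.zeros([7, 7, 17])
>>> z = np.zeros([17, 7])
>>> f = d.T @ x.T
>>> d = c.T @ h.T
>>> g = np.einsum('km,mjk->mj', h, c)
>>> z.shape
(17, 7)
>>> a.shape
(2, 5)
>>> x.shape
(5, 2)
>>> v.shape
(17, 5, 2, 7)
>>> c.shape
(7, 7, 17)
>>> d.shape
(17, 7, 17)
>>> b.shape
(5, 31)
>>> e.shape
(2, 31, 2)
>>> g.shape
(7, 7)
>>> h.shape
(17, 7)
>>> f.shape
(31, 5)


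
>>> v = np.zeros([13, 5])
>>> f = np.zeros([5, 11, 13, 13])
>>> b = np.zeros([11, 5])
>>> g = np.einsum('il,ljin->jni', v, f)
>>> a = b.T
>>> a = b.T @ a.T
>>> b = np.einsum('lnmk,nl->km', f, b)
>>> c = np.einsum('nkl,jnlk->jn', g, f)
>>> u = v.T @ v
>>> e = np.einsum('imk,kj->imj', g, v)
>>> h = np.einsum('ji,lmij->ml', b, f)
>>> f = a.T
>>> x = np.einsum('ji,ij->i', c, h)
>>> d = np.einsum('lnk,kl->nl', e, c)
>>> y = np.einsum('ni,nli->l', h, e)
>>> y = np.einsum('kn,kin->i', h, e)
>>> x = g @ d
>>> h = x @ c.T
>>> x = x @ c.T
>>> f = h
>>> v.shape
(13, 5)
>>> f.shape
(11, 13, 5)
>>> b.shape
(13, 13)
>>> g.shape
(11, 13, 13)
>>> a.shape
(5, 5)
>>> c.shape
(5, 11)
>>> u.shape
(5, 5)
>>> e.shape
(11, 13, 5)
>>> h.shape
(11, 13, 5)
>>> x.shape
(11, 13, 5)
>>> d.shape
(13, 11)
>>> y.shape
(13,)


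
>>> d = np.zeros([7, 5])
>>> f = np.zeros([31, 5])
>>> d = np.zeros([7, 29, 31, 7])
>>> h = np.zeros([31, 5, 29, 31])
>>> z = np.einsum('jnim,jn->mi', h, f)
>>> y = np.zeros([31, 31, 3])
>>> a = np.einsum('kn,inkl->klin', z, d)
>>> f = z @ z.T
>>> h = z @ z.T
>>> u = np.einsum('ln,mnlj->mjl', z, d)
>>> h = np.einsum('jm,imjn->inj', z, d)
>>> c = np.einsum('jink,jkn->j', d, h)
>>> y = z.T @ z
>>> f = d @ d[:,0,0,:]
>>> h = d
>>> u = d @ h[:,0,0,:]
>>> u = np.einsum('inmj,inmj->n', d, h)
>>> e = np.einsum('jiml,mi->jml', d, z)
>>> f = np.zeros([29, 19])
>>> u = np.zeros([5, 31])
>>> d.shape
(7, 29, 31, 7)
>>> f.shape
(29, 19)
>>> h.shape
(7, 29, 31, 7)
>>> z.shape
(31, 29)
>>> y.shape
(29, 29)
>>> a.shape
(31, 7, 7, 29)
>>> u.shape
(5, 31)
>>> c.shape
(7,)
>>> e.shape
(7, 31, 7)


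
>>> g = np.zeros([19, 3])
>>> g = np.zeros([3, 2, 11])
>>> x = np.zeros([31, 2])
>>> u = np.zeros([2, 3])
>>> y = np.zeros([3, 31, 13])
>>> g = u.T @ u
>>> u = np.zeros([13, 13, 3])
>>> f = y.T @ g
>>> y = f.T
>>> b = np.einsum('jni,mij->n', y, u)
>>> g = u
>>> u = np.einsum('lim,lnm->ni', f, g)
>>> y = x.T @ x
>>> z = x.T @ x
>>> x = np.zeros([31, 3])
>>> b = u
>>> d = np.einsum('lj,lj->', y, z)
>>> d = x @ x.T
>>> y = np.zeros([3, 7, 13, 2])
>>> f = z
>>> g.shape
(13, 13, 3)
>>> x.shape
(31, 3)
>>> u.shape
(13, 31)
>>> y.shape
(3, 7, 13, 2)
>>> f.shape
(2, 2)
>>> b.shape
(13, 31)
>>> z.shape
(2, 2)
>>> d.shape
(31, 31)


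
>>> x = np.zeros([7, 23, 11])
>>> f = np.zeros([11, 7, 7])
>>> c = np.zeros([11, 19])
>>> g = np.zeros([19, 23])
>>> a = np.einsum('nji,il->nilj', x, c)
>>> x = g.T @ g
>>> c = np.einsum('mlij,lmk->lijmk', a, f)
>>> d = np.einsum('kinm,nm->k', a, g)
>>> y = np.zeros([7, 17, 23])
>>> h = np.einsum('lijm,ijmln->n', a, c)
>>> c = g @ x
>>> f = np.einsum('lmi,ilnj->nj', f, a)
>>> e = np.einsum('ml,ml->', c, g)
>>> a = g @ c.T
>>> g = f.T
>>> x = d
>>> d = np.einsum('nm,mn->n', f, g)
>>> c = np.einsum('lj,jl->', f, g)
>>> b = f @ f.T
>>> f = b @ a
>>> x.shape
(7,)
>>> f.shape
(19, 19)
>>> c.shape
()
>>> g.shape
(23, 19)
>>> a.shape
(19, 19)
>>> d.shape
(19,)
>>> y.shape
(7, 17, 23)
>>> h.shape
(7,)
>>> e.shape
()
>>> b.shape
(19, 19)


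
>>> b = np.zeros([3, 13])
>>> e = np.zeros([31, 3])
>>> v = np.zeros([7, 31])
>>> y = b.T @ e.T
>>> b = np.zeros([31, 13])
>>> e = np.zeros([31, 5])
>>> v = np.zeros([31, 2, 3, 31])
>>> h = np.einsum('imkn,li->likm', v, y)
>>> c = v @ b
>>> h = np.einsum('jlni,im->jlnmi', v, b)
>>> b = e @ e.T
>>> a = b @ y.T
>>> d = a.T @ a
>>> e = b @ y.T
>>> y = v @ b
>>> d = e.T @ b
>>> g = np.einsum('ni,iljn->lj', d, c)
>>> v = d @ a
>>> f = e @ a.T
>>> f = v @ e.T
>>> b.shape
(31, 31)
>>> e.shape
(31, 13)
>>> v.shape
(13, 13)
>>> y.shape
(31, 2, 3, 31)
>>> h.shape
(31, 2, 3, 13, 31)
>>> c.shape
(31, 2, 3, 13)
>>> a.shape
(31, 13)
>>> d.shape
(13, 31)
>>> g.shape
(2, 3)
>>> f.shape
(13, 31)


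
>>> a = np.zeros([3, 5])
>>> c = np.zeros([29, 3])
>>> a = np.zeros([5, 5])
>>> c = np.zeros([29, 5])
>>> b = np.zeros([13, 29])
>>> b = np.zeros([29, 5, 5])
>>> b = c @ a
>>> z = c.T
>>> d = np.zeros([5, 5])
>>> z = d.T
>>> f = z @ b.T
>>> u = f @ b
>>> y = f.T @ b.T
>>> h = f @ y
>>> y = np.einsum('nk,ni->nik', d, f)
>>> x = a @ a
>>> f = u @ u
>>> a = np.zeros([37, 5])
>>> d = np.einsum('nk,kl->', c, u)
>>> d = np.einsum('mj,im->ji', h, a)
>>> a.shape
(37, 5)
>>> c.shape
(29, 5)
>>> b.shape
(29, 5)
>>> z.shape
(5, 5)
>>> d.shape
(29, 37)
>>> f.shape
(5, 5)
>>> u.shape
(5, 5)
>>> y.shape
(5, 29, 5)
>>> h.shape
(5, 29)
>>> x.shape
(5, 5)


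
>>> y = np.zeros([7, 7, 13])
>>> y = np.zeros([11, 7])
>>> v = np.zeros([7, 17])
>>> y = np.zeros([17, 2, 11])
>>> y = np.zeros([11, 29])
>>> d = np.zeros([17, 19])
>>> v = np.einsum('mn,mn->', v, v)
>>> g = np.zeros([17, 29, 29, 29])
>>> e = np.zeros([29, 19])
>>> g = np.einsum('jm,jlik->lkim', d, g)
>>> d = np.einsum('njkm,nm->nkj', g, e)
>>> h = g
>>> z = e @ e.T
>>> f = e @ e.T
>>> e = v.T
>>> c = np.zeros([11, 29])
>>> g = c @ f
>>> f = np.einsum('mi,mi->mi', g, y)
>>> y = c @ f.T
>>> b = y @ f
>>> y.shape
(11, 11)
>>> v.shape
()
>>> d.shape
(29, 29, 29)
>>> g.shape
(11, 29)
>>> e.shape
()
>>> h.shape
(29, 29, 29, 19)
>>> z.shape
(29, 29)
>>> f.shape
(11, 29)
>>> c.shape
(11, 29)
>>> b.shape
(11, 29)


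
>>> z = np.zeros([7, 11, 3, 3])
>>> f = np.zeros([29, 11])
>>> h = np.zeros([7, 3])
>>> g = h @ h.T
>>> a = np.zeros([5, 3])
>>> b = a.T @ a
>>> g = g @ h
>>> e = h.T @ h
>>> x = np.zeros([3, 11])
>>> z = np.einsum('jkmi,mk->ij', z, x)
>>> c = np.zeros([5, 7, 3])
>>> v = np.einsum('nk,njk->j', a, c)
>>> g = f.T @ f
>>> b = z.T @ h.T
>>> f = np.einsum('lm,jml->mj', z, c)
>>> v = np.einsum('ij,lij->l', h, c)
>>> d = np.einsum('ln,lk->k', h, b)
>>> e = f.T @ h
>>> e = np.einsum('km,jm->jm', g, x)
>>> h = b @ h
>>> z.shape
(3, 7)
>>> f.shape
(7, 5)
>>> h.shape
(7, 3)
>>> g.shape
(11, 11)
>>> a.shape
(5, 3)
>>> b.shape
(7, 7)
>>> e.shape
(3, 11)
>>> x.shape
(3, 11)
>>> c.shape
(5, 7, 3)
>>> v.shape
(5,)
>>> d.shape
(7,)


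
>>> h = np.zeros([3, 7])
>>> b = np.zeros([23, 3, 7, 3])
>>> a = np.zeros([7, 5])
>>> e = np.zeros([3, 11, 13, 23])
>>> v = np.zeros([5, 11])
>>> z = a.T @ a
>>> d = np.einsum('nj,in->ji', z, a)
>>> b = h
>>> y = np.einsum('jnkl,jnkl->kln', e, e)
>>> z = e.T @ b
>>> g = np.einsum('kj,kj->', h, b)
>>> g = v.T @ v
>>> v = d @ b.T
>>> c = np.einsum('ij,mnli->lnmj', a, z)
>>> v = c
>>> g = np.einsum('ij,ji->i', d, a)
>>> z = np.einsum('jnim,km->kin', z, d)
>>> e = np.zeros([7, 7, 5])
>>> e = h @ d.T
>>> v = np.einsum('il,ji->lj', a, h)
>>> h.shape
(3, 7)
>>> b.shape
(3, 7)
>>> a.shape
(7, 5)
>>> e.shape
(3, 5)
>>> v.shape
(5, 3)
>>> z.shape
(5, 11, 13)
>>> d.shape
(5, 7)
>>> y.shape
(13, 23, 11)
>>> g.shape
(5,)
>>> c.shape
(11, 13, 23, 5)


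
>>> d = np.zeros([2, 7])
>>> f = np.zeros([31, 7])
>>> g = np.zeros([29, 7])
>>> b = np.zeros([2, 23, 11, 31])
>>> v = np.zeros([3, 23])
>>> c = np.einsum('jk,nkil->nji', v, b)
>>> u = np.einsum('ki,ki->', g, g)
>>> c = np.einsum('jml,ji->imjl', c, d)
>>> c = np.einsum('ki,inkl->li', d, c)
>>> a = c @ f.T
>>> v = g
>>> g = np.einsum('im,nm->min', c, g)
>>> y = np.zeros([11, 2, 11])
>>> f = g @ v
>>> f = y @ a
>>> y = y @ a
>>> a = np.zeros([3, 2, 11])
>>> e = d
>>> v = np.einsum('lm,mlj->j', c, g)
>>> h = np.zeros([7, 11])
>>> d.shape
(2, 7)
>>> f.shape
(11, 2, 31)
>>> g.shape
(7, 11, 29)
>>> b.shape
(2, 23, 11, 31)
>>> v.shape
(29,)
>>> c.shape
(11, 7)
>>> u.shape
()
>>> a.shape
(3, 2, 11)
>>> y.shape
(11, 2, 31)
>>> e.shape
(2, 7)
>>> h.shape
(7, 11)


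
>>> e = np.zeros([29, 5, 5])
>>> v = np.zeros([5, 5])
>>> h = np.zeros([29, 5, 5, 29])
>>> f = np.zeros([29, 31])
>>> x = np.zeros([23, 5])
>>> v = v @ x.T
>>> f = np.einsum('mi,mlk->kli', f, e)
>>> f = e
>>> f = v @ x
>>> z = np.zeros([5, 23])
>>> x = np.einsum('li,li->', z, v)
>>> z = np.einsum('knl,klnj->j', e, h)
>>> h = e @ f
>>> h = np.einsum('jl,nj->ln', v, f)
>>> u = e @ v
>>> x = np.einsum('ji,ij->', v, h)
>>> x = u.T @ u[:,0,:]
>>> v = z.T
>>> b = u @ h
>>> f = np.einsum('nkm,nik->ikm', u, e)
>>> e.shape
(29, 5, 5)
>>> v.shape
(29,)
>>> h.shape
(23, 5)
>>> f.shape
(5, 5, 23)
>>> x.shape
(23, 5, 23)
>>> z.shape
(29,)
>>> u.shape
(29, 5, 23)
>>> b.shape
(29, 5, 5)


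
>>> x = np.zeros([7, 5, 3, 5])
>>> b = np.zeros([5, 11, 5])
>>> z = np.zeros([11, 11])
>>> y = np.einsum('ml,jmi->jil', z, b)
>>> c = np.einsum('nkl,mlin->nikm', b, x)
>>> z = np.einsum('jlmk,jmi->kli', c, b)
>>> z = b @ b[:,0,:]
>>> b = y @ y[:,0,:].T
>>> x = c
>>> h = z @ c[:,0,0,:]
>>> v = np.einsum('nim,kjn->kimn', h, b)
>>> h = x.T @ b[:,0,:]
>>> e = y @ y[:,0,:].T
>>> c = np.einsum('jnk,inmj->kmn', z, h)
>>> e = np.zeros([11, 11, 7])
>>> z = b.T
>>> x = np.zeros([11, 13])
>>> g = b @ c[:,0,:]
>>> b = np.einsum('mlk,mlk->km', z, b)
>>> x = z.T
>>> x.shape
(5, 5, 5)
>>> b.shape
(5, 5)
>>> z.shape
(5, 5, 5)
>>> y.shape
(5, 5, 11)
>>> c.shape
(5, 3, 11)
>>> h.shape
(7, 11, 3, 5)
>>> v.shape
(5, 11, 7, 5)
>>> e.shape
(11, 11, 7)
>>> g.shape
(5, 5, 11)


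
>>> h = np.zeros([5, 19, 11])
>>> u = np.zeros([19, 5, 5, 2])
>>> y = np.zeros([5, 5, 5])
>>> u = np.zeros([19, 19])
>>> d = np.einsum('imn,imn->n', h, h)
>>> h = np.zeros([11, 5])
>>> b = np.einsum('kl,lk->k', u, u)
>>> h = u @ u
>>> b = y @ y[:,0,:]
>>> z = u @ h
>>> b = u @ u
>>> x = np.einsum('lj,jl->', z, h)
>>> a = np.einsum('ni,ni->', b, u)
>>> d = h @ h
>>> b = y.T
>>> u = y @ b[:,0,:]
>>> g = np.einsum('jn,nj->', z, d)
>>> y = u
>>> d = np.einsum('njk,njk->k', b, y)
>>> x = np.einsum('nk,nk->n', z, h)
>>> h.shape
(19, 19)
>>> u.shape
(5, 5, 5)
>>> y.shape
(5, 5, 5)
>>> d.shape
(5,)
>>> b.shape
(5, 5, 5)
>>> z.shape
(19, 19)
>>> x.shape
(19,)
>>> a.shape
()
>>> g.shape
()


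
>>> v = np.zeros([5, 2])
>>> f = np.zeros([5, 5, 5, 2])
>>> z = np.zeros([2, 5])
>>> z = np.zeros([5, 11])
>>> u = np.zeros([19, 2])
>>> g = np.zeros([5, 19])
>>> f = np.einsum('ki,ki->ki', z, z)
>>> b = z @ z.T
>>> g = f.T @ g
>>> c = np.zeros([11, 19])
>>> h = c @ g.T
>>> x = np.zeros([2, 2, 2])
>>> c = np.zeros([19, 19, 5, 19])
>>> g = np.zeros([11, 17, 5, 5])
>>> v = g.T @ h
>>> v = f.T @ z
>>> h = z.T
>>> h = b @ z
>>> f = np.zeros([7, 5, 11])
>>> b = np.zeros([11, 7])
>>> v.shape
(11, 11)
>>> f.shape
(7, 5, 11)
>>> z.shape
(5, 11)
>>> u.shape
(19, 2)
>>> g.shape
(11, 17, 5, 5)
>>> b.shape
(11, 7)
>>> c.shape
(19, 19, 5, 19)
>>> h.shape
(5, 11)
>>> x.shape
(2, 2, 2)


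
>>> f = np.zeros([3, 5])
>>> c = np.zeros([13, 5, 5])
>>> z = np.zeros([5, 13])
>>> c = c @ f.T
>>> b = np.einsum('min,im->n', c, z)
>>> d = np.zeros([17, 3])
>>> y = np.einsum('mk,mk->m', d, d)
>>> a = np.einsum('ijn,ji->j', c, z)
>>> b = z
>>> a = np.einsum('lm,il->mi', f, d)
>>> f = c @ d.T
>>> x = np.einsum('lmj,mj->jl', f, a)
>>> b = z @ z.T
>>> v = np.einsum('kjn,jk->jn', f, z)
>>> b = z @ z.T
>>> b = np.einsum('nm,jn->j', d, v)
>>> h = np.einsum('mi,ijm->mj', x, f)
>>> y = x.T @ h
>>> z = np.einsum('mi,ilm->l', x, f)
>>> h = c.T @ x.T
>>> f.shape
(13, 5, 17)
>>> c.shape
(13, 5, 3)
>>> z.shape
(5,)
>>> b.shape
(5,)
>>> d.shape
(17, 3)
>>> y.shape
(13, 5)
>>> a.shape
(5, 17)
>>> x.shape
(17, 13)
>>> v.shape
(5, 17)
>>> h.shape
(3, 5, 17)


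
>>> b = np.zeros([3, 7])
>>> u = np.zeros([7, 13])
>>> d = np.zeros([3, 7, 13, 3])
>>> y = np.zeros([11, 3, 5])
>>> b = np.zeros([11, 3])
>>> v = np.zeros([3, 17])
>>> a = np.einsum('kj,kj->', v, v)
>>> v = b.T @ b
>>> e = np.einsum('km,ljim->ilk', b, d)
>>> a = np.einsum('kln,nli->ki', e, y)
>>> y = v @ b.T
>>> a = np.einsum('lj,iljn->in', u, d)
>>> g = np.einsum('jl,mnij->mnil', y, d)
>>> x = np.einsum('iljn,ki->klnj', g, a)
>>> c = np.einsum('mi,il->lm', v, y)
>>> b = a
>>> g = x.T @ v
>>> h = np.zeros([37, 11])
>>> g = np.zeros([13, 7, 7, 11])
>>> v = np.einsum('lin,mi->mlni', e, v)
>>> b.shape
(3, 3)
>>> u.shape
(7, 13)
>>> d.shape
(3, 7, 13, 3)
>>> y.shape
(3, 11)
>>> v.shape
(3, 13, 11, 3)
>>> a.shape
(3, 3)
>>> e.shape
(13, 3, 11)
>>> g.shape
(13, 7, 7, 11)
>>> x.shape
(3, 7, 11, 13)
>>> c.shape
(11, 3)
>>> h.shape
(37, 11)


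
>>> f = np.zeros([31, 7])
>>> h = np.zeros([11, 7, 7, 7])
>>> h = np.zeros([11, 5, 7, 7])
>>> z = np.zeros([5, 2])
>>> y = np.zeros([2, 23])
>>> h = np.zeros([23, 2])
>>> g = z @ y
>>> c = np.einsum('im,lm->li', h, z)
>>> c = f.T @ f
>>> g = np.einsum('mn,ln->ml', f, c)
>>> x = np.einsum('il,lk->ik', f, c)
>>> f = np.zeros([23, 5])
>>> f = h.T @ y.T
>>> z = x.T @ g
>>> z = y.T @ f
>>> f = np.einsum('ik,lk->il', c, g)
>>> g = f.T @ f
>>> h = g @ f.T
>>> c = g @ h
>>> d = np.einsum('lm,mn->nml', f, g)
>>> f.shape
(7, 31)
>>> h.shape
(31, 7)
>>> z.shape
(23, 2)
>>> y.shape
(2, 23)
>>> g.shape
(31, 31)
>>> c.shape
(31, 7)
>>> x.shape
(31, 7)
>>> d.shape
(31, 31, 7)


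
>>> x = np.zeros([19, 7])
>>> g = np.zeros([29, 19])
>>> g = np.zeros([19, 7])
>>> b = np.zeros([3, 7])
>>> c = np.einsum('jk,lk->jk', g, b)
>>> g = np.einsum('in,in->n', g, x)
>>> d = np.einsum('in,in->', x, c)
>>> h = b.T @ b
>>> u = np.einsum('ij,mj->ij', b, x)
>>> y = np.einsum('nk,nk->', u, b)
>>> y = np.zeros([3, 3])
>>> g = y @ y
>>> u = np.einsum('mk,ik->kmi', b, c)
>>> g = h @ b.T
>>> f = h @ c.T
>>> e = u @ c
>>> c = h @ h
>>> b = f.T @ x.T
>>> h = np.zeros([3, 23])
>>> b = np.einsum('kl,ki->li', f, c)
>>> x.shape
(19, 7)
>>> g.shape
(7, 3)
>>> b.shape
(19, 7)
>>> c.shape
(7, 7)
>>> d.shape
()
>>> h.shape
(3, 23)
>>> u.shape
(7, 3, 19)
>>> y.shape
(3, 3)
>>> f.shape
(7, 19)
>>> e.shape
(7, 3, 7)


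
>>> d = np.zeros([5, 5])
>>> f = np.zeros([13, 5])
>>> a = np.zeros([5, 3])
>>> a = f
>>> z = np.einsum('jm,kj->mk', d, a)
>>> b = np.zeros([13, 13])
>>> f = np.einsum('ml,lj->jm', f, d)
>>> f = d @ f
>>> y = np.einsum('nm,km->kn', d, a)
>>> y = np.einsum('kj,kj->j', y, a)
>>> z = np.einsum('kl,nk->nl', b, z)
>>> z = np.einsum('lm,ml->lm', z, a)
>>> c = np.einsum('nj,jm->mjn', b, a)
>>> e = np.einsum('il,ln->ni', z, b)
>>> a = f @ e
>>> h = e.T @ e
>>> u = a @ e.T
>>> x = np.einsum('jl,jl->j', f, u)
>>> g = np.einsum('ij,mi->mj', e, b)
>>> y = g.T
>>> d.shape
(5, 5)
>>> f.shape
(5, 13)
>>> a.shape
(5, 5)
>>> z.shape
(5, 13)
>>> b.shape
(13, 13)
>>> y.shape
(5, 13)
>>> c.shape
(5, 13, 13)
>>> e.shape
(13, 5)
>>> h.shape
(5, 5)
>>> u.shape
(5, 13)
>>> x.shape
(5,)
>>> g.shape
(13, 5)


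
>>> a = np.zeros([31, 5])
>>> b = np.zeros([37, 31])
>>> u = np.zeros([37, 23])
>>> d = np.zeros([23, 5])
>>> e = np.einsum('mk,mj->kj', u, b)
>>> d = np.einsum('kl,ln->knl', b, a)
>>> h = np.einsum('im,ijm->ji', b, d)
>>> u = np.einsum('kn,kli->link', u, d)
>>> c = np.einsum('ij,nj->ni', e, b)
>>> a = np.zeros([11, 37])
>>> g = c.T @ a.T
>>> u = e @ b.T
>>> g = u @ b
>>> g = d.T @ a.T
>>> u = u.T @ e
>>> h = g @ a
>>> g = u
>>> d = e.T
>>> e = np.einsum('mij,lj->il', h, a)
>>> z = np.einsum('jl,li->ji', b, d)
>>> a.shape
(11, 37)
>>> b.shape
(37, 31)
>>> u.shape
(37, 31)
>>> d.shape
(31, 23)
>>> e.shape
(5, 11)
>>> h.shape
(31, 5, 37)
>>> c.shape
(37, 23)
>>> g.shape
(37, 31)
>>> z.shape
(37, 23)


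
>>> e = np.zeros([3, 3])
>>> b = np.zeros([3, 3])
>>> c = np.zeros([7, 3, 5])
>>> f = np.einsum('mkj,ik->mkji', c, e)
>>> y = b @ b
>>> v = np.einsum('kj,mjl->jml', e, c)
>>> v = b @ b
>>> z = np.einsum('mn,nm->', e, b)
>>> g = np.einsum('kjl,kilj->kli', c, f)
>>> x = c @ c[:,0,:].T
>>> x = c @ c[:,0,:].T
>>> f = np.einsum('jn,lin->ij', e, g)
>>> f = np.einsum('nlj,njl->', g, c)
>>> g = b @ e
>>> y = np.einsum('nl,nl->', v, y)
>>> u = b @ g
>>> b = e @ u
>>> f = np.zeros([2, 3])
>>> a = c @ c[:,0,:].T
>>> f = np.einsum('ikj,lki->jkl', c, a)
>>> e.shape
(3, 3)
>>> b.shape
(3, 3)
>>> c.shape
(7, 3, 5)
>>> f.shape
(5, 3, 7)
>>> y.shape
()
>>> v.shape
(3, 3)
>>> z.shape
()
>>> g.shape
(3, 3)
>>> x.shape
(7, 3, 7)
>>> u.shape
(3, 3)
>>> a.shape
(7, 3, 7)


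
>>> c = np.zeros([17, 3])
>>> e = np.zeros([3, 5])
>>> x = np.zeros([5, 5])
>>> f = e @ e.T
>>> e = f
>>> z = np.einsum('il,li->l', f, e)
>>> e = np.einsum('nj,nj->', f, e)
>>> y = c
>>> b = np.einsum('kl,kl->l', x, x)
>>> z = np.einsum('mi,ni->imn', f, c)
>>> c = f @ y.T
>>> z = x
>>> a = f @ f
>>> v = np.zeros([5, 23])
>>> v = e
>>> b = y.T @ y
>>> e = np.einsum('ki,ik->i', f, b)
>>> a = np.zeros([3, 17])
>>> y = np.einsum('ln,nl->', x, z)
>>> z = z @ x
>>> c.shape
(3, 17)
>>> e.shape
(3,)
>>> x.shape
(5, 5)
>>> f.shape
(3, 3)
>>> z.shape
(5, 5)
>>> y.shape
()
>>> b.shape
(3, 3)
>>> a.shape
(3, 17)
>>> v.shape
()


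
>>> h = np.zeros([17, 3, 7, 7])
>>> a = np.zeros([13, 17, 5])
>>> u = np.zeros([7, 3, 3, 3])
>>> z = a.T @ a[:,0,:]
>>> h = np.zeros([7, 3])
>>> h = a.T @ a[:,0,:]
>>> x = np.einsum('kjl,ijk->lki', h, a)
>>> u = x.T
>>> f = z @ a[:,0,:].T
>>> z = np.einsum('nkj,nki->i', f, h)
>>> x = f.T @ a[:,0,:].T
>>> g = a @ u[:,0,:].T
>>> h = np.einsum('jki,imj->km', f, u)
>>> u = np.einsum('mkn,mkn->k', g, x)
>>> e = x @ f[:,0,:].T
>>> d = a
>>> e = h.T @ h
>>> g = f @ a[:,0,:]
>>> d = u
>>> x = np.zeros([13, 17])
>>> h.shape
(17, 5)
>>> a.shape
(13, 17, 5)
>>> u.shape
(17,)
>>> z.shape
(5,)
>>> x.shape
(13, 17)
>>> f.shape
(5, 17, 13)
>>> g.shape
(5, 17, 5)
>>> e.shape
(5, 5)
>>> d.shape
(17,)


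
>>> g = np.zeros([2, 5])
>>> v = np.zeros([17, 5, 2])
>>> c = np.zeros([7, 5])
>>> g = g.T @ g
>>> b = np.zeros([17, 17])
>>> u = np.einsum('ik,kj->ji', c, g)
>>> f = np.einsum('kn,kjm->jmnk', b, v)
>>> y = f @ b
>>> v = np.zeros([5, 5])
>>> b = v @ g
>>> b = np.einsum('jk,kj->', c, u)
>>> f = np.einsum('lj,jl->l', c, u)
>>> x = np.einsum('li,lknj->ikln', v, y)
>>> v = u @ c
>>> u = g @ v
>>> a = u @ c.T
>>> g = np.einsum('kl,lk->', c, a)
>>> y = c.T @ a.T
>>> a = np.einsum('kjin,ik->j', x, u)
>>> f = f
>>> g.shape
()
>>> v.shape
(5, 5)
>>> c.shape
(7, 5)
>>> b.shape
()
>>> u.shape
(5, 5)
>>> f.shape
(7,)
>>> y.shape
(5, 5)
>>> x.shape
(5, 2, 5, 17)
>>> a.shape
(2,)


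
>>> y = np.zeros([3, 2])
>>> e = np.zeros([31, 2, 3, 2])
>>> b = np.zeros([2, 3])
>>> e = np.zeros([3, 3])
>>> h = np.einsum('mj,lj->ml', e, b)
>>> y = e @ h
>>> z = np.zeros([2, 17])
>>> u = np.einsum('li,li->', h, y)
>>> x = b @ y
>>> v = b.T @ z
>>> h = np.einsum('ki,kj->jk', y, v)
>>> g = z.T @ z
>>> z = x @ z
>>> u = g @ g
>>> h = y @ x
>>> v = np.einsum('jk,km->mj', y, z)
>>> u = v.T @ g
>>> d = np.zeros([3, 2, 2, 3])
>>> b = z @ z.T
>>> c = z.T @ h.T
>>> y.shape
(3, 2)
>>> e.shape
(3, 3)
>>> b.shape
(2, 2)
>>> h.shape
(3, 2)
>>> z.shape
(2, 17)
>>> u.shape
(3, 17)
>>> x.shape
(2, 2)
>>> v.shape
(17, 3)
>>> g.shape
(17, 17)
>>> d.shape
(3, 2, 2, 3)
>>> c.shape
(17, 3)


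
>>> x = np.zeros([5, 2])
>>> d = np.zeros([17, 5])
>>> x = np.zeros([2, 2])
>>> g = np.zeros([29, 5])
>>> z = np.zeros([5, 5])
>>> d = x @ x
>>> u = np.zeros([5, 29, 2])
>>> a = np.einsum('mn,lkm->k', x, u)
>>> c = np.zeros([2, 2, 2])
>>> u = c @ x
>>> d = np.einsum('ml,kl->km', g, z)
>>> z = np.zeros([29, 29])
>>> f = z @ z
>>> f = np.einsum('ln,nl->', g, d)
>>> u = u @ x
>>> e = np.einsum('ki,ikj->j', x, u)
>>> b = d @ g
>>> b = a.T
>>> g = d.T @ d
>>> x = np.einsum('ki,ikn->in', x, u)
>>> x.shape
(2, 2)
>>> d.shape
(5, 29)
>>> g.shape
(29, 29)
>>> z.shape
(29, 29)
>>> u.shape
(2, 2, 2)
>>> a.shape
(29,)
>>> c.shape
(2, 2, 2)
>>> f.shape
()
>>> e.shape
(2,)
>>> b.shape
(29,)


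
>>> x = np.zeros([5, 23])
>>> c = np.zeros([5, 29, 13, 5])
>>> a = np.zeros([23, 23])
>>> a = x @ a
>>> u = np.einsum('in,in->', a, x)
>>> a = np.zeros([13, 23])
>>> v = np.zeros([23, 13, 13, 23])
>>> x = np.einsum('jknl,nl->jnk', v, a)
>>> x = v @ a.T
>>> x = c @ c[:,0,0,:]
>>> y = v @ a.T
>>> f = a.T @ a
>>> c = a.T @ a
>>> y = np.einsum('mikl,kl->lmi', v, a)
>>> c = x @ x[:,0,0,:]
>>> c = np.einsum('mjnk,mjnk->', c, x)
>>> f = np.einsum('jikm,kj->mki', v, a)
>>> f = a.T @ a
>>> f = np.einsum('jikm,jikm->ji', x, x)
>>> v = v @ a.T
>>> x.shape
(5, 29, 13, 5)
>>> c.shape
()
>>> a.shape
(13, 23)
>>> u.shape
()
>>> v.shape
(23, 13, 13, 13)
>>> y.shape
(23, 23, 13)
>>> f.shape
(5, 29)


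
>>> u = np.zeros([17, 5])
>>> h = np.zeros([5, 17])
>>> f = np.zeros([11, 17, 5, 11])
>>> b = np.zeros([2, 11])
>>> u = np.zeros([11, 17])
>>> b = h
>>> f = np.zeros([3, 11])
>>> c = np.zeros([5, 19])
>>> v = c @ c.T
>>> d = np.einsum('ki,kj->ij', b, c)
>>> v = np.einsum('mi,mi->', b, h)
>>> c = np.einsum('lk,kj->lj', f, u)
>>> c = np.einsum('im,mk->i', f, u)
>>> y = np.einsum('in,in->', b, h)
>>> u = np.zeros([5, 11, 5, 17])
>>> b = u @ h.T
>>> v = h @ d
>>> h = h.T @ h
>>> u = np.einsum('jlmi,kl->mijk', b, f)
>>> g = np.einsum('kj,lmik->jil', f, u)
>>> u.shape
(5, 5, 5, 3)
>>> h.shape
(17, 17)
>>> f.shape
(3, 11)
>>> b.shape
(5, 11, 5, 5)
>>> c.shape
(3,)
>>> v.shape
(5, 19)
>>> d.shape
(17, 19)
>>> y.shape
()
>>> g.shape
(11, 5, 5)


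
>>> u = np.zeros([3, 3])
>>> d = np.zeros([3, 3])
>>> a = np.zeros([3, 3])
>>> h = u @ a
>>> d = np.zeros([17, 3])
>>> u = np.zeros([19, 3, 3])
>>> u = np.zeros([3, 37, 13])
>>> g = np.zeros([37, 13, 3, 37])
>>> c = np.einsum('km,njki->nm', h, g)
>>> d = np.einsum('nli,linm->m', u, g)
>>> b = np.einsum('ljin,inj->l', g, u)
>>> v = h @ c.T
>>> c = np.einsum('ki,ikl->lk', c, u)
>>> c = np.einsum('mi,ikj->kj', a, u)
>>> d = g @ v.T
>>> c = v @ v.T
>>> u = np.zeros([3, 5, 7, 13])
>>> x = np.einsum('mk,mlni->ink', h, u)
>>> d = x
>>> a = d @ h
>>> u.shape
(3, 5, 7, 13)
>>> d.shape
(13, 7, 3)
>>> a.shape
(13, 7, 3)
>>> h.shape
(3, 3)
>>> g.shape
(37, 13, 3, 37)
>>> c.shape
(3, 3)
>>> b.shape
(37,)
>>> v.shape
(3, 37)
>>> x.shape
(13, 7, 3)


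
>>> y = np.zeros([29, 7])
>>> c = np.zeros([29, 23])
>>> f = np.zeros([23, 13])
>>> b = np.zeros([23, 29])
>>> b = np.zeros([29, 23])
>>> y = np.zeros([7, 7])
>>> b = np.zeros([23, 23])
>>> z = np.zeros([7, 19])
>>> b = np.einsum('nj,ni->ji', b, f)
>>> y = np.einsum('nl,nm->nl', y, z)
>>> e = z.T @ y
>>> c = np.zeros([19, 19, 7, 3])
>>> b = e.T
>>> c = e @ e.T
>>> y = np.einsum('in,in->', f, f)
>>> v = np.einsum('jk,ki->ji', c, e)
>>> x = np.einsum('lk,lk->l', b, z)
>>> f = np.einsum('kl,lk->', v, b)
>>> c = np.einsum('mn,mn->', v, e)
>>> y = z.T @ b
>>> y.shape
(19, 19)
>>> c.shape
()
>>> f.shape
()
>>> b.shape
(7, 19)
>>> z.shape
(7, 19)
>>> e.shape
(19, 7)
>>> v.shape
(19, 7)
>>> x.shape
(7,)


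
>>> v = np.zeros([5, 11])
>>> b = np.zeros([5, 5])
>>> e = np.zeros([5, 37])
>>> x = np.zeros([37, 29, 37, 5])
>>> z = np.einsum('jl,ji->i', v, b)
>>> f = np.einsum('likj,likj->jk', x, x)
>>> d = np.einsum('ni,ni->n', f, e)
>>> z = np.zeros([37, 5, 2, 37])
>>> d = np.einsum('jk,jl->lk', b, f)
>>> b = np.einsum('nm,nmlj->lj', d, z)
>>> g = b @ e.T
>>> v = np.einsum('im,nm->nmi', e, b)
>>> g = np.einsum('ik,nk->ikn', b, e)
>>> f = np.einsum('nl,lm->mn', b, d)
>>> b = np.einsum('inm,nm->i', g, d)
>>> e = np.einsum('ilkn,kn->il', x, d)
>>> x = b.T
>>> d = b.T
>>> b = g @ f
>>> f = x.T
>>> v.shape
(2, 37, 5)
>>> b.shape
(2, 37, 2)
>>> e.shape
(37, 29)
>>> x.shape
(2,)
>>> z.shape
(37, 5, 2, 37)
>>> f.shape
(2,)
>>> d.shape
(2,)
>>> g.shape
(2, 37, 5)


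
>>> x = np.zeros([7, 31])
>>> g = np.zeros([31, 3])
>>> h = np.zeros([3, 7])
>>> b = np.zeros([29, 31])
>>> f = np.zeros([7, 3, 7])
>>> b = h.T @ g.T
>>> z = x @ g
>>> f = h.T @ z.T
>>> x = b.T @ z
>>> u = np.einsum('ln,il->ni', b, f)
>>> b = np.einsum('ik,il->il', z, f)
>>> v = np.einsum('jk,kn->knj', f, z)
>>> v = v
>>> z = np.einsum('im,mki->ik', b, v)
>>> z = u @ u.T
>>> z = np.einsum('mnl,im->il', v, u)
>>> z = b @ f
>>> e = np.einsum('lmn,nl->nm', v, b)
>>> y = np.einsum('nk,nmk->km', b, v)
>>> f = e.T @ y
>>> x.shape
(31, 3)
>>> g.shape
(31, 3)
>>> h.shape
(3, 7)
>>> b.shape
(7, 7)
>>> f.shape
(3, 3)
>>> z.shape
(7, 7)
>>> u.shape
(31, 7)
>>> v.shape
(7, 3, 7)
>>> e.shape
(7, 3)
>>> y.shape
(7, 3)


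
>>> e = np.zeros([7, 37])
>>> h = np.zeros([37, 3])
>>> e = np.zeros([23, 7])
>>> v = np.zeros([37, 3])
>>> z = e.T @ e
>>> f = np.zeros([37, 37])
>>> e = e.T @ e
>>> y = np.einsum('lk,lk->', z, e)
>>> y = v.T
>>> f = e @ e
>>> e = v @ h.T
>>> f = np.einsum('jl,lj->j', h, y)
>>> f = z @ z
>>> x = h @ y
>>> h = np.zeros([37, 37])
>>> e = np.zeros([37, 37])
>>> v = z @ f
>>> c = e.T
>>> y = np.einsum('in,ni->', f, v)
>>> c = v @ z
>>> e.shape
(37, 37)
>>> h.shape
(37, 37)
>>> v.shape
(7, 7)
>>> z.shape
(7, 7)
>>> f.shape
(7, 7)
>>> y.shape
()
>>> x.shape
(37, 37)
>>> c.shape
(7, 7)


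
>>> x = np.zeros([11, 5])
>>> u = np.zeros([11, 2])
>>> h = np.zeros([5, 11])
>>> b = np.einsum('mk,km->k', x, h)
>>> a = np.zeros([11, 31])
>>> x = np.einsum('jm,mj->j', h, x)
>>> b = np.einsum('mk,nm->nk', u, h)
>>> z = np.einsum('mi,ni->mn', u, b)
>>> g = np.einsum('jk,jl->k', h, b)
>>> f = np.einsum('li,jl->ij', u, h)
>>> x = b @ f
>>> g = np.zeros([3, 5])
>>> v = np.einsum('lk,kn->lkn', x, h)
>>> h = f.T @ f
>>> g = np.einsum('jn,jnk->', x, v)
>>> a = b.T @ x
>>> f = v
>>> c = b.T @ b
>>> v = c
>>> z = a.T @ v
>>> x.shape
(5, 5)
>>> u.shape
(11, 2)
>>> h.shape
(5, 5)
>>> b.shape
(5, 2)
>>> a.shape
(2, 5)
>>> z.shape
(5, 2)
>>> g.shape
()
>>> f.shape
(5, 5, 11)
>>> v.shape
(2, 2)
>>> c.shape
(2, 2)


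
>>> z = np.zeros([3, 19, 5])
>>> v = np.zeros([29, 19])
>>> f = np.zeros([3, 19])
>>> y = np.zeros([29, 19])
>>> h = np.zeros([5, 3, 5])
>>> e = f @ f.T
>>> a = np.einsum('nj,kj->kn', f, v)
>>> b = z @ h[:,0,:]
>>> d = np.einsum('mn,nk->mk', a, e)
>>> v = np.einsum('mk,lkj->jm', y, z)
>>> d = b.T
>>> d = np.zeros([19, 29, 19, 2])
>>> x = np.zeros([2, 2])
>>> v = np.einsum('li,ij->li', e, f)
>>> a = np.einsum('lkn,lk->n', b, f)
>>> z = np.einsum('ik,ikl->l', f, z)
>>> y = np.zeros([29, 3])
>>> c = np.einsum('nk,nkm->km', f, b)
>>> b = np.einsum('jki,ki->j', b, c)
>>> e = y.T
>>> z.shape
(5,)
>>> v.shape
(3, 3)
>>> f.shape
(3, 19)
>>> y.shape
(29, 3)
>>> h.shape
(5, 3, 5)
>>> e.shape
(3, 29)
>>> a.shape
(5,)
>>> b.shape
(3,)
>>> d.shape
(19, 29, 19, 2)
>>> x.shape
(2, 2)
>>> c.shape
(19, 5)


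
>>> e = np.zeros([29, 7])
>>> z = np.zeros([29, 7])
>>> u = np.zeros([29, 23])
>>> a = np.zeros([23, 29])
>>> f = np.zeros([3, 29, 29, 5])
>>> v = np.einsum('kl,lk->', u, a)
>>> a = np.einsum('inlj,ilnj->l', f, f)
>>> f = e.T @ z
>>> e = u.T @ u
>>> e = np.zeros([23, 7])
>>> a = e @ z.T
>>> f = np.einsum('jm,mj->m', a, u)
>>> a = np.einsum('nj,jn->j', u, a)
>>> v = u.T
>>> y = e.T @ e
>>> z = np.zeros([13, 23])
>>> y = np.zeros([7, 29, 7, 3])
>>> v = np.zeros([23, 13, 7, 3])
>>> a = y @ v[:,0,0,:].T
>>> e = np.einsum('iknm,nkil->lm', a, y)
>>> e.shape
(3, 23)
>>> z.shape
(13, 23)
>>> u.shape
(29, 23)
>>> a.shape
(7, 29, 7, 23)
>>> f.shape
(29,)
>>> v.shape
(23, 13, 7, 3)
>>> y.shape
(7, 29, 7, 3)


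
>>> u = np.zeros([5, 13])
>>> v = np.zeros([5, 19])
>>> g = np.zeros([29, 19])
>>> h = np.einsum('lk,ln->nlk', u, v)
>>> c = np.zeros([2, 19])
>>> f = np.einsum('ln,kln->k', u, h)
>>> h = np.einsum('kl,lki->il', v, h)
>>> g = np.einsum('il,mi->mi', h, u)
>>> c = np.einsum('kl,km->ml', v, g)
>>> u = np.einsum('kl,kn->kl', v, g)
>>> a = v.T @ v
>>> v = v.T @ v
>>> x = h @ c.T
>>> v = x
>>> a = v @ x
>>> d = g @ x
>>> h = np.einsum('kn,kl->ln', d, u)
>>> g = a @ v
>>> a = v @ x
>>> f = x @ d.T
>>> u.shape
(5, 19)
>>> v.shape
(13, 13)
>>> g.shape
(13, 13)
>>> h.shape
(19, 13)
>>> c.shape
(13, 19)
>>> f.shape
(13, 5)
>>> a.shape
(13, 13)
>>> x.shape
(13, 13)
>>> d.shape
(5, 13)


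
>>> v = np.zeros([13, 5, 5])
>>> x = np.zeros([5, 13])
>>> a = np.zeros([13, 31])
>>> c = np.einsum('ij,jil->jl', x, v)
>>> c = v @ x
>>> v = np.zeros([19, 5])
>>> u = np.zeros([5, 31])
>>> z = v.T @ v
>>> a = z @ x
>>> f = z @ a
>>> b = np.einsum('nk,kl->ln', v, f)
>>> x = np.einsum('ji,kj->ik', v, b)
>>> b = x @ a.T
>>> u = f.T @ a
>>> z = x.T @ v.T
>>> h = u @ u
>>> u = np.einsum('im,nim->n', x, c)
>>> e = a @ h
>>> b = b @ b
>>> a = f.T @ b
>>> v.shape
(19, 5)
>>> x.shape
(5, 13)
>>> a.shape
(13, 5)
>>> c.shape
(13, 5, 13)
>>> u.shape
(13,)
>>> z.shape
(13, 19)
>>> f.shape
(5, 13)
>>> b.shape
(5, 5)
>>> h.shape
(13, 13)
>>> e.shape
(5, 13)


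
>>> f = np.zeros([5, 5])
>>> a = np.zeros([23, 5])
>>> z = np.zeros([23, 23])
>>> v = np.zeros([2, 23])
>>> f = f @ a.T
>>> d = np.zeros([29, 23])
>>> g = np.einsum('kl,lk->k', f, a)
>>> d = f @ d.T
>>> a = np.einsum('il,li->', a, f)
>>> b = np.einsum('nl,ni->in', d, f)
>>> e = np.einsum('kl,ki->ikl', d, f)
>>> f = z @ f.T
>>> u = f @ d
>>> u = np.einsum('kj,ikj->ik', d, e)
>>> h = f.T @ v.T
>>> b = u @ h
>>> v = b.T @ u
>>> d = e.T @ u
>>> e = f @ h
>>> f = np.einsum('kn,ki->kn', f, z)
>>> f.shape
(23, 5)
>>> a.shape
()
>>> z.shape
(23, 23)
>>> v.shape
(2, 5)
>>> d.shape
(29, 5, 5)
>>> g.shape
(5,)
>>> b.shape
(23, 2)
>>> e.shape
(23, 2)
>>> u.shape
(23, 5)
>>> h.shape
(5, 2)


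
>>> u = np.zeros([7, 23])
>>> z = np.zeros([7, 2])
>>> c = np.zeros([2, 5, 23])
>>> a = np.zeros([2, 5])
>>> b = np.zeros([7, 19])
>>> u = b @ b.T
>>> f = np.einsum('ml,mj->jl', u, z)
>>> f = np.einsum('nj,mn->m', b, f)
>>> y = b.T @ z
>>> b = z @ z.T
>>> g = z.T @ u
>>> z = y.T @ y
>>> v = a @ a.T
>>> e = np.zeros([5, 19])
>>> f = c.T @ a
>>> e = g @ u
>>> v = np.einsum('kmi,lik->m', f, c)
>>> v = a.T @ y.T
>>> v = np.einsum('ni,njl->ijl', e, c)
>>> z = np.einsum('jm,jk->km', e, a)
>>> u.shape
(7, 7)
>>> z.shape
(5, 7)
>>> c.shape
(2, 5, 23)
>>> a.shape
(2, 5)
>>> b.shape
(7, 7)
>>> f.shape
(23, 5, 5)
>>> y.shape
(19, 2)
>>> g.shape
(2, 7)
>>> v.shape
(7, 5, 23)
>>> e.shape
(2, 7)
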